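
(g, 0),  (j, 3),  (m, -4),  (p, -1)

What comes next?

For the letter, letters move forward 3 places in the alphabet: g, j, m, p → s.
Second part: alternating steps +3, −7, +3, −7, …; 0, 3, -4, -1 → -8.
So the next pair is (s, -8).

(s, -8)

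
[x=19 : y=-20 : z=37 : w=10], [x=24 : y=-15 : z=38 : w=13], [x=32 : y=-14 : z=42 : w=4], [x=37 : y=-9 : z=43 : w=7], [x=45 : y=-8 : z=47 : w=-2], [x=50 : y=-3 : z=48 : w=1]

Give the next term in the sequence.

X: alternating steps +5, +8, +5, +8, …, so 19, 24, 32, 37, 45, 50 → 58.
Y: -20, -15, -14, -9, -8, -3 → -2 (alternating steps +5, +1, +5, +1, …).
Z: alternating steps +1, +4, +1, +4, …, so 37, 38, 42, 43, 47, 48 → 52.
W: alternating steps +3, −9, +3, −9, …, so 10, 13, 4, 7, -2, 1 → -8.
Putting it together: [x=58 : y=-2 : z=52 : w=-8].

[x=58 : y=-2 : z=52 : w=-8]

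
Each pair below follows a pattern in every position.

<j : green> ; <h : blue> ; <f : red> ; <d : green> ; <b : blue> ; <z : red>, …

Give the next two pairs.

<x : green>, <v : blue>

Letter: letters move back 2 places in the alphabet, wrapping A→Z; j, h, f, d, b, z → x → v.
Colour: repeats green → blue → red, so green, blue, red, green, blue, red → green → blue.
Putting the parts together: <x : green> and then <v : blue>.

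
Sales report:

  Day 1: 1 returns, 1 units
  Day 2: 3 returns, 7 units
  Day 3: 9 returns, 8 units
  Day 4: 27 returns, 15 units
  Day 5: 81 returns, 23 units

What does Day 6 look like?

Returns: ×3 each step; 1, 3, 9, 27, 81 → 243.
Units goes 1, 7, 8, 15, 23 → 38 (each term is the sum of the two before it).
So the next record is 243 returns, 38 units.

243 returns, 38 units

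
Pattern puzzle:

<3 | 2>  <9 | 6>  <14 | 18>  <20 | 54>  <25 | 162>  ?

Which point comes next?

First slot: alternating steps +6, +5, +6, +5, …, so 3, 9, 14, 20, 25 → 31.
Second slot: ×3 each step; 2, 6, 18, 54, 162 → 486.
Combining the parts gives <31 | 486>.

<31 | 486>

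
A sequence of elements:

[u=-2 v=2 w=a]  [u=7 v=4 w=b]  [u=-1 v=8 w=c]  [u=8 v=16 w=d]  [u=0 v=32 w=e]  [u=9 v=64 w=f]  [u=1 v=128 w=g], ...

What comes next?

U — alternating steps +9, −8, +9, −8, …: -2, 7, -1, 8, 0, 9, 1 → 10.
V: ×2 each step; 2, 4, 8, 16, 32, 64, 128 → 256.
W — letters move forward 1 place in the alphabet: a, b, c, d, e, f, g → h.
Putting it together: [u=10 v=256 w=h].

[u=10 v=256 w=h]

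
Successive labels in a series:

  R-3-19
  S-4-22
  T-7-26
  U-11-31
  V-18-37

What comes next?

W-29-44

Letter: letters move forward 1 place in the alphabet, so R, S, T, U, V → W.
Second component: each term is the sum of the two before it, so 3, 4, 7, 11, 18 → 29.
Third component: differences are 3, 4, 5, … (increasing by 1 each time), so 19, 22, 26, 31, 37 → 44.
Putting it together: W-29-44.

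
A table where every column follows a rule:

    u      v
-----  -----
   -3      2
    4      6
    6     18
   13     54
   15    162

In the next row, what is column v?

486

Column v: ×3 each step, so 2, 6, 18, 54, 162 → 486.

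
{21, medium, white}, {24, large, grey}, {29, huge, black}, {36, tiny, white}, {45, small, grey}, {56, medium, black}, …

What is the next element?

{69, large, white}

First value — differences are 3, 5, 7, … (increasing by 2 each time): 21, 24, 29, 36, 45, 56 → 69.
Size: medium, large, huge, tiny, small, medium → large (repeats medium → large → huge → tiny → small).
Shade: repeats white → grey → black; white, grey, black, white, grey, black → white.
Putting it together: {69, large, white}.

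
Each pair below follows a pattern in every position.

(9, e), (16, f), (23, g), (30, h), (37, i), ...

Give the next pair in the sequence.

(44, j)

First slot: +7 each step, so 9, 16, 23, 30, 37 → 44.
Letter goes e, f, g, h, i → j (letters move forward 1 place in the alphabet).
So the next pair is (44, j).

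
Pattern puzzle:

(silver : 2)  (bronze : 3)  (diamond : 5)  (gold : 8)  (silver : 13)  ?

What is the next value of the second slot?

21

Second slot: 2, 3, 5, 8, 13 → 21 (each term is the sum of the two before it).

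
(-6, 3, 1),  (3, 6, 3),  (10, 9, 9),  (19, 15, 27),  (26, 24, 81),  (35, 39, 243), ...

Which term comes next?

For the first value, alternating steps +9, +7, +9, +7, …: -6, 3, 10, 19, 26, 35 → 42.
Second value — each term is the sum of the two before it: 3, 6, 9, 15, 24, 39 → 63.
For the third value, ×3 each step: 1, 3, 9, 27, 81, 243 → 729.
Combining the parts gives (42, 63, 729).

(42, 63, 729)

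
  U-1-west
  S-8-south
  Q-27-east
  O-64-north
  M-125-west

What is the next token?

K-216-south

Letter: letters move back 2 places in the alphabet; U, S, Q, O, M → K.
Second component: 1, 8, 27, 64, 125 → 216 (perfect cubes: 1³, 2³, 3³, …).
Direction goes west, south, east, north, west → south (repeats west → south → east → north).
Combining the parts gives K-216-south.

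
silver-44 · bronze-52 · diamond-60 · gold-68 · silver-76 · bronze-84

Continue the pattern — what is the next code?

Rank — repeats silver → bronze → diamond → gold: silver, bronze, diamond, gold, silver, bronze → diamond.
Second component: +8 each step, so 44, 52, 60, 68, 76, 84 → 92.
Putting it together: diamond-92.

diamond-92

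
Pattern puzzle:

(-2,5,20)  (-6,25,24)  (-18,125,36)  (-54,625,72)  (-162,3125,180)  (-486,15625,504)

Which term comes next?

(-1458,78125,1476)

First component: ×3 each step, so -2, -6, -18, -54, -162, -486 → -1458.
Second component: ×5 each step, so 5, 25, 125, 625, 3125, 15625 → 78125.
Third component — together with the first component always sums to 18: 20, 24, 36, 72, 180, 504 → 1476.
Putting it together: (-1458,78125,1476).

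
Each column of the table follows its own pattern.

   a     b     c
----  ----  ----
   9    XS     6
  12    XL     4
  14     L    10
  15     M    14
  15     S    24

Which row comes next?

For the column a, differences are 3, 2, 1, … (decreasing by 1 each time): 9, 12, 14, 15, 15 → 14.
Column b: XS, XL, L, M, S → XS (runs backward through clothing sizes XS→XL).
Column c — each term is the sum of the two before it: 6, 4, 10, 14, 24 → 38.
Putting it together: 14  XS  38.

14  XS  38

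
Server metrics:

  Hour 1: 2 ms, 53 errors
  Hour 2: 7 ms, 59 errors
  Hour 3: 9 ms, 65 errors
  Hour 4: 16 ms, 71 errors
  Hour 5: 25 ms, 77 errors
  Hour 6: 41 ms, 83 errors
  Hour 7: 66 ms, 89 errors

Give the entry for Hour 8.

107 ms, 95 errors

Ms: each term is the sum of the two before it, so 2, 7, 9, 16, 25, 41, 66 → 107.
Errors — +6 each step: 53, 59, 65, 71, 77, 83, 89 → 95.
Combining the parts gives 107 ms, 95 errors.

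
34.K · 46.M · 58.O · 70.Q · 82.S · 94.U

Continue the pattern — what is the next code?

First component: +12 each step, so 34, 46, 58, 70, 82, 94 → 106.
Letter goes K, M, O, Q, S, U → W (letters move forward 2 places in the alphabet).
Combining the parts gives 106.W.

106.W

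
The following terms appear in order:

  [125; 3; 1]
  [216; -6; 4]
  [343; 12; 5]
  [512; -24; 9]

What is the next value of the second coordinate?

48

First coordinate — perfect cubes: 5³, 6³, 7³, …: 125, 216, 343, 512 → 729.
Second coordinate: ×(-2) each step, so 3, -6, 12, -24 → 48.
Third coordinate: each term is the sum of the two before it; 1, 4, 5, 9 → 14.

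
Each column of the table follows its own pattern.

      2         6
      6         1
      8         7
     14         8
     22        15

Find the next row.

First component — each term is the sum of the two before it: 2, 6, 8, 14, 22 → 36.
Second component: 6, 1, 7, 8, 15 → 23 (each term is the sum of the two before it).
Combining the parts gives 36  23.

36  23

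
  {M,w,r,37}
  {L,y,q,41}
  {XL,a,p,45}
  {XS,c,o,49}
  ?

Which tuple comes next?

{S,e,n,53}

Size: runs through clothing sizes XS→XL, so M, L, XL, XS → S.
First letter — letters move forward 2 places in the alphabet, wrapping Z→A: w, y, a, c → e.
Second letter: letters move back 1 place in the alphabet, so r, q, p, o → n.
Fourth coordinate: +4 each step, so 37, 41, 45, 49 → 53.
Combining the parts gives {S,e,n,53}.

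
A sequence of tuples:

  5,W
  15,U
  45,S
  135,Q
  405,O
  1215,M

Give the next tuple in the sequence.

3645,K

First part: 5, 15, 45, 135, 405, 1215 → 3645 (×3 each step).
Letter: letters move back 2 places in the alphabet, so W, U, S, Q, O, M → K.
Combining the parts gives 3645,K.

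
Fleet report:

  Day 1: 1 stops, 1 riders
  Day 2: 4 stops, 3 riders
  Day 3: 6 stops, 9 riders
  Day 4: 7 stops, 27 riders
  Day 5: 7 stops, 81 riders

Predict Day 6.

6 stops, 243 riders

Stops: differences are 3, 2, 1, … (decreasing by 1 each time), so 1, 4, 6, 7, 7 → 6.
Riders goes 1, 3, 9, 27, 81 → 243 (×3 each step).
Combining the parts gives 6 stops, 243 riders.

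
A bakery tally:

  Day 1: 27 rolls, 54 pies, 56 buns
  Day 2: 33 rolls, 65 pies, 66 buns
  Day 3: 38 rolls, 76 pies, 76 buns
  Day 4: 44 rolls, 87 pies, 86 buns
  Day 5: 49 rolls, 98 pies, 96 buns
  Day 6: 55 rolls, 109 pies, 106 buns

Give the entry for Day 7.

60 rolls, 120 pies, 116 buns

Rolls: alternating steps +6, +5, +6, +5, …; 27, 33, 38, 44, 49, 55 → 60.
Pies: 54, 65, 76, 87, 98, 109 → 120 (+11 each step).
Buns: +10 each step, so 56, 66, 76, 86, 96, 106 → 116.
So the next record is 60 rolls, 120 pies, 116 buns.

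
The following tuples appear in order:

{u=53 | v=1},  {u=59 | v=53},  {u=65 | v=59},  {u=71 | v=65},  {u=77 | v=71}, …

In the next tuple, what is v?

77

U: +6 each step, so 53, 59, 65, 71, 77 → 83.
V: always the previous value of the u, so 1, 53, 59, 65, 71 → 77.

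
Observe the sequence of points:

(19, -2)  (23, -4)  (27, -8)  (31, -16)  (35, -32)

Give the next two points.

First slot: +4 each step; 19, 23, 27, 31, 35 → 39 → 43.
For the second slot, ×2 each step: -2, -4, -8, -16, -32 → -64 → -128.
Putting the parts together: (39, -64) and then (43, -128).

(39, -64), (43, -128)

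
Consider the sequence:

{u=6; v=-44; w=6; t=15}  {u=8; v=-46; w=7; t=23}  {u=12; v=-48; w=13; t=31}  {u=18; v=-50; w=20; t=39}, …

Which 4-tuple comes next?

{u=26; v=-52; w=33; t=47}

U: differences are 2, 4, 6, … (increasing by 2 each time), so 6, 8, 12, 18 → 26.
V: −2 each step, so -44, -46, -48, -50 → -52.
W: 6, 7, 13, 20 → 33 (each term is the sum of the two before it).
T goes 15, 23, 31, 39 → 47 (+8 each step).
Putting it together: {u=26; v=-52; w=33; t=47}.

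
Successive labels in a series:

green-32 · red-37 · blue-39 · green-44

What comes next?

red-46

Colour — repeats green → red → blue: green, red, blue, green → red.
Second component: 32, 37, 39, 44 → 46 (alternating steps +5, +2, +5, +2, …).
So the next label is red-46.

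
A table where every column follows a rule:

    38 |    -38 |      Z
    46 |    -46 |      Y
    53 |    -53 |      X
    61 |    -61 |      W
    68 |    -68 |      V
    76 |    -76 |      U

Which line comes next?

83  -83  T

First component: alternating steps +8, +7, +8, +7, …; 38, 46, 53, 61, 68, 76 → 83.
Second component goes -38, -46, -53, -61, -68, -76 → -83 (always the negative of the first component).
Letter — letters move back 1 place in the alphabet: Z, Y, X, W, V, U → T.
Putting it together: 83  -83  T.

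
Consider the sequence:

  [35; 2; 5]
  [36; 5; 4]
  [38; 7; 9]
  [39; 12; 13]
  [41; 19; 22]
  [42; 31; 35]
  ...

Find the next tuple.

First part: 35, 36, 38, 39, 41, 42 → 44 (alternating steps +1, +2, +1, +2, …).
Second part — each term is the sum of the two before it: 2, 5, 7, 12, 19, 31 → 50.
For the third part, each term is the sum of the two before it: 5, 4, 9, 13, 22, 35 → 57.
Combining the parts gives [44; 50; 57].

[44; 50; 57]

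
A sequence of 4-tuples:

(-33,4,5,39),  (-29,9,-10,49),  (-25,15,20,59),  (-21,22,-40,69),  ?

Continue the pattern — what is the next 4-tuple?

First value: +4 each step; -33, -29, -25, -21 → -17.
Second value — differences are 5, 6, 7, … (increasing by 1 each time): 4, 9, 15, 22 → 30.
Third value: 5, -10, 20, -40 → 80 (×(-2) each step).
Fourth value — +10 each step: 39, 49, 59, 69 → 79.
Putting it together: (-17,30,80,79).

(-17,30,80,79)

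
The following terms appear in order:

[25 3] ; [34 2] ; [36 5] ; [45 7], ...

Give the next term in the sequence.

[47 12]

First component — alternating steps +9, +2, +9, +2, …: 25, 34, 36, 45 → 47.
Second component: each term is the sum of the two before it; 3, 2, 5, 7 → 12.
So the next term is [47 12].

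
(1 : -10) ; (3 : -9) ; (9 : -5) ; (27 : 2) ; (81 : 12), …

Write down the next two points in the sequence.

For the first value, ×3 each step: 1, 3, 9, 27, 81 → 243 → 729.
Second value: differences are 1, 4, 7, … (increasing by 3 each time); -10, -9, -5, 2, 12 → 25 → 41.
Putting the parts together: (243 : 25) and then (729 : 41).

(243 : 25), (729 : 41)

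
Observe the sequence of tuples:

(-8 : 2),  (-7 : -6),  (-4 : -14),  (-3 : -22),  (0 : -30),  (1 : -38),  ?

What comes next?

(4 : -46)

First entry goes -8, -7, -4, -3, 0, 1 → 4 (alternating steps +1, +3, +1, +3, …).
For the second entry, −8 each step: 2, -6, -14, -22, -30, -38 → -46.
Putting it together: (4 : -46).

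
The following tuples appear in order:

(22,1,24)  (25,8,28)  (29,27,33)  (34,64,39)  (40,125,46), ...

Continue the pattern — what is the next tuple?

First part: 22, 25, 29, 34, 40 → 47 (differences are 3, 4, 5, … (increasing by 1 each time)).
Second part: perfect cubes: 1³, 2³, 3³, …; 1, 8, 27, 64, 125 → 216.
For the third part, differences are 4, 5, 6, … (increasing by 1 each time): 24, 28, 33, 39, 46 → 54.
So the next tuple is (47,216,54).

(47,216,54)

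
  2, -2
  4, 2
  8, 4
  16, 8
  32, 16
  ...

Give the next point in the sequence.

First value: 2, 4, 8, 16, 32 → 64 (×2 each step).
Second value goes -2, 2, 4, 8, 16 → 32 (always the previous value of the first value).
So the next point is 64, 32.

64, 32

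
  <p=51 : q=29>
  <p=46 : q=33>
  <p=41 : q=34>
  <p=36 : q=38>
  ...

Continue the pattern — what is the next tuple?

P: −5 each step; 51, 46, 41, 36 → 31.
Q goes 29, 33, 34, 38 → 39 (alternating steps +4, +1, +4, +1, …).
So the next tuple is <p=31 : q=39>.

<p=31 : q=39>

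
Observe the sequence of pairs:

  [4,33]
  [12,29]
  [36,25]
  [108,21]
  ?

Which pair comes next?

[324,17]

First part — ×3 each step: 4, 12, 36, 108 → 324.
Second part: −4 each step; 33, 29, 25, 21 → 17.
Putting it together: [324,17].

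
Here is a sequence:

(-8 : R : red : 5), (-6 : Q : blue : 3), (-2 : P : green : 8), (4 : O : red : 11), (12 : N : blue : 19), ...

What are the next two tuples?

(22 : M : green : 30), (34 : L : red : 49)

First entry — differences are 2, 4, 6, … (increasing by 2 each time): -8, -6, -2, 4, 12 → 22 → 34.
For the letter, letters move back 1 place in the alphabet: R, Q, P, O, N → M → L.
Colour — repeats red → blue → green: red, blue, green, red, blue → green → red.
Fourth entry goes 5, 3, 8, 11, 19 → 30 → 49 (each term is the sum of the two before it).
Putting the parts together: (22 : M : green : 30) and then (34 : L : red : 49).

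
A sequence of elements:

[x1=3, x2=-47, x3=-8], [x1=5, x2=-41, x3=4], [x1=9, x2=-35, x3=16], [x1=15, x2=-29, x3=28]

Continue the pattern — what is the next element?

X1: 3, 5, 9, 15 → 23 (differences are 2, 4, 6, … (increasing by 2 each time)).
For the x2, +6 each step: -47, -41, -35, -29 → -23.
X3: -8, 4, 16, 28 → 40 (+12 each step).
So the next element is [x1=23, x2=-23, x3=40].

[x1=23, x2=-23, x3=40]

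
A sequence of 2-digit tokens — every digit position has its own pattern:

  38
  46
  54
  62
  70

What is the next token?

For the first digit, +1 each step, mod 10: 3, 4, 5, 6, 7 → 8.
Second digit — −2 each step, mod 10: 8, 6, 4, 2, 0 → 8.
So the next token is 88.

88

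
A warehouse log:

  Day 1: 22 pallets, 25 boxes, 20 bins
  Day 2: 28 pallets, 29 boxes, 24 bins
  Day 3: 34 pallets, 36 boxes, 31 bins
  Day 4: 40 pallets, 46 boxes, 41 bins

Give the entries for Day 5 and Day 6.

Pallets goes 22, 28, 34, 40 → 46 → 52 (+6 each step).
Boxes — differences are 4, 7, 10, … (increasing by 3 each time): 25, 29, 36, 46 → 59 → 75.
For the bins, always 5 less than the boxes: 20, 24, 31, 41 → 54 → 70.
Putting the parts together: 46 pallets, 59 boxes, 54 bins and then 52 pallets, 75 boxes, 70 bins.

46 pallets, 59 boxes, 54 bins; 52 pallets, 75 boxes, 70 bins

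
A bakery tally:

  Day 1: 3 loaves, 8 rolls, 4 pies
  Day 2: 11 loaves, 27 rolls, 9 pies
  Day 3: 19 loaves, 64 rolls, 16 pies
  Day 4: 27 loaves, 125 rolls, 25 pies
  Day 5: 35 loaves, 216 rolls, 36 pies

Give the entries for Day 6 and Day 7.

Loaves — +8 each step: 3, 11, 19, 27, 35 → 43 → 51.
Rolls: perfect cubes: 2³, 3³, 4³, …; 8, 27, 64, 125, 216 → 343 → 512.
Pies: perfect squares: 2², 3², 4², …, so 4, 9, 16, 25, 36 → 49 → 64.
Putting the parts together: 43 loaves, 343 rolls, 49 pies and then 51 loaves, 512 rolls, 64 pies.

43 loaves, 343 rolls, 49 pies; 51 loaves, 512 rolls, 64 pies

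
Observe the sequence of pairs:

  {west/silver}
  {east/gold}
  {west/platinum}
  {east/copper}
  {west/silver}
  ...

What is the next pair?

Direction — alternates west ↔ east: west, east, west, east, west → east.
Metal: repeats silver → gold → platinum → copper, so silver, gold, platinum, copper, silver → gold.
So the next pair is {east/gold}.

{east/gold}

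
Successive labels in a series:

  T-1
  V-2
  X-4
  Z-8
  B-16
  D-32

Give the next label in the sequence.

F-64

For the letter, letters move forward 2 places in the alphabet, wrapping Z→A: T, V, X, Z, B, D → F.
Second component: ×2 each step, so 1, 2, 4, 8, 16, 32 → 64.
So the next label is F-64.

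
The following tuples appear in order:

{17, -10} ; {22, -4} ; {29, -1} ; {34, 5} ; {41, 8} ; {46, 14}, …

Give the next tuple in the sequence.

{53, 17}

First entry goes 17, 22, 29, 34, 41, 46 → 53 (alternating steps +5, +7, +5, +7, …).
Second entry: alternating steps +6, +3, +6, +3, …, so -10, -4, -1, 5, 8, 14 → 17.
Putting it together: {53, 17}.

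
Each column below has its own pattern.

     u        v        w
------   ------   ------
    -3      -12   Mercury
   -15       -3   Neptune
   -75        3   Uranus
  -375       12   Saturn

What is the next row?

-1875  18  Jupiter

Column u: -3, -15, -75, -375 → -1875 (×5 each step).
Column v: alternating steps +9, +6, +9, +6, …, so -12, -3, 3, 12 → 18.
Column w — runs backward through the planets Mercury→Neptune: Mercury, Neptune, Uranus, Saturn → Jupiter.
Combining the parts gives -1875  18  Jupiter.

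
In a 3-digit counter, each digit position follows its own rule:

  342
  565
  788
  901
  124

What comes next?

First digit — +2 each step, mod 10: 3, 5, 7, 9, 1 → 3.
Second digit: 4, 6, 8, 0, 2 → 4 (+2 each step, mod 10).
Third digit: +3 each step, mod 10, so 2, 5, 8, 1, 4 → 7.
So the next tag is 347.

347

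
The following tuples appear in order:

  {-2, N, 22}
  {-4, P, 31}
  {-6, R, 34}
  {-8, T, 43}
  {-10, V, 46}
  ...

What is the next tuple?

{-12, X, 55}

First part: −2 each step; -2, -4, -6, -8, -10 → -12.
Letter: letters move forward 2 places in the alphabet, so N, P, R, T, V → X.
Third part goes 22, 31, 34, 43, 46 → 55 (alternating steps +9, +3, +9, +3, …).
So the next tuple is {-12, X, 55}.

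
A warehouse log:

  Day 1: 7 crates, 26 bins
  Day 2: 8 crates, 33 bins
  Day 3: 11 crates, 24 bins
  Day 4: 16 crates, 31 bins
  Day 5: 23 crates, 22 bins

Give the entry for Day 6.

Crates: differences are 1, 3, 5, … (increasing by 2 each time); 7, 8, 11, 16, 23 → 32.
Bins — alternating steps +7, −9, +7, −9, …: 26, 33, 24, 31, 22 → 29.
Combining the parts gives 32 crates, 29 bins.

32 crates, 29 bins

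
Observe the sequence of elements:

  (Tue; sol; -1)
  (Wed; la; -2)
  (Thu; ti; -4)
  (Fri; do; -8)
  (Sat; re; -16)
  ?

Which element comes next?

Day: Tue, Wed, Thu, Fri, Sat → Sun (runs through the weekdays Mon→Sun).
Note: runs through the solfège scale do→ti; sol, la, ti, do, re → mi.
Third entry: -1, -2, -4, -8, -16 → -32 (×2 each step).
Combining the parts gives (Sun; mi; -32).

(Sun; mi; -32)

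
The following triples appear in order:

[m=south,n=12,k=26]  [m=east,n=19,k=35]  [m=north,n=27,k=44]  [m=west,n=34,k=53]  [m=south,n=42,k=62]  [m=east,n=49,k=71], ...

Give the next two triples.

[m=north,n=57,k=80], [m=west,n=64,k=89]

For the m, repeats south → east → north → west: south, east, north, west, south, east → north → west.
N: alternating steps +7, +8, +7, +8, …; 12, 19, 27, 34, 42, 49 → 57 → 64.
K — +9 each step: 26, 35, 44, 53, 62, 71 → 80 → 89.
So the next two triples are [m=north,n=57,k=80] and [m=west,n=64,k=89].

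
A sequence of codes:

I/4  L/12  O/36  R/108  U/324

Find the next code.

Letter: I, L, O, R, U → X (letters move forward 3 places in the alphabet).
Second component: 4, 12, 36, 108, 324 → 972 (×3 each step).
Putting it together: X/972.

X/972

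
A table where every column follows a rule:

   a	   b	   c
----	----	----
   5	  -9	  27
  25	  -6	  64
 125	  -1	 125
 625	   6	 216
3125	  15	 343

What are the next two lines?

15625  26  512; 78125  39  729

Column a: 5, 25, 125, 625, 3125 → 15625 → 78125 (×5 each step).
Column b: differences are 3, 5, 7, … (increasing by 2 each time), so -9, -6, -1, 6, 15 → 26 → 39.
Column c: 27, 64, 125, 216, 343 → 512 → 729 (perfect cubes: 3³, 4³, 5³, …).
Putting the parts together: 15625  26  512 and then 78125  39  729.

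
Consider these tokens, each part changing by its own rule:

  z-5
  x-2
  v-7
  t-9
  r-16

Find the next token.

For the letter, letters move back 2 places in the alphabet: z, x, v, t, r → p.
For the second component, each term is the sum of the two before it: 5, 2, 7, 9, 16 → 25.
Combining the parts gives p-25.

p-25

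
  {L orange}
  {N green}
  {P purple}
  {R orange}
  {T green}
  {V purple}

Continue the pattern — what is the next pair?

{X orange}

Letter: letters move forward 2 places in the alphabet, so L, N, P, R, T, V → X.
Colour: repeats orange → green → purple, so orange, green, purple, orange, green, purple → orange.
Combining the parts gives {X orange}.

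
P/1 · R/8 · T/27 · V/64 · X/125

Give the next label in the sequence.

Z/216

Letter: P, R, T, V, X → Z (letters move forward 2 places in the alphabet).
Second component — perfect cubes: 1³, 2³, 3³, …: 1, 8, 27, 64, 125 → 216.
So the next label is Z/216.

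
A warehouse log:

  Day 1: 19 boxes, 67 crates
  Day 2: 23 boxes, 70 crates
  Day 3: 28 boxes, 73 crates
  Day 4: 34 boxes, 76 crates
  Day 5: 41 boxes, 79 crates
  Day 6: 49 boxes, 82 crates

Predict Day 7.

Boxes goes 19, 23, 28, 34, 41, 49 → 58 (differences are 4, 5, 6, … (increasing by 1 each time)).
Crates — +3 each step: 67, 70, 73, 76, 79, 82 → 85.
Putting it together: 58 boxes, 85 crates.

58 boxes, 85 crates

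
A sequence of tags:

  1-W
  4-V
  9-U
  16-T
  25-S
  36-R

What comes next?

First component — perfect squares: 1², 2², 3², …: 1, 4, 9, 16, 25, 36 → 49.
Letter — letters move back 1 place in the alphabet: W, V, U, T, S, R → Q.
So the next tag is 49-Q.

49-Q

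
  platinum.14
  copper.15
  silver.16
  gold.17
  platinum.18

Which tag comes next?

copper.19

Metal — repeats platinum → copper → silver → gold: platinum, copper, silver, gold, platinum → copper.
Second component goes 14, 15, 16, 17, 18 → 19 (+1 each step).
Combining the parts gives copper.19.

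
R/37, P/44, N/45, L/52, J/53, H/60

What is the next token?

Letter: letters move back 2 places in the alphabet; R, P, N, L, J, H → F.
Second component: alternating steps +7, +1, +7, +1, …; 37, 44, 45, 52, 53, 60 → 61.
So the next token is F/61.

F/61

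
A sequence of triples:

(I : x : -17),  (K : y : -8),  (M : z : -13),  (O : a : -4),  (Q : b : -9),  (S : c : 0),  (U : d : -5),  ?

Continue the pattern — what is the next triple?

(W : e : 4)

For the first letter, letters move forward 2 places in the alphabet: I, K, M, O, Q, S, U → W.
Second letter: letters move forward 1 place in the alphabet, wrapping Z→A; x, y, z, a, b, c, d → e.
Third coordinate: alternating steps +9, −5, +9, −5, …; -17, -8, -13, -4, -9, 0, -5 → 4.
So the next triple is (W : e : 4).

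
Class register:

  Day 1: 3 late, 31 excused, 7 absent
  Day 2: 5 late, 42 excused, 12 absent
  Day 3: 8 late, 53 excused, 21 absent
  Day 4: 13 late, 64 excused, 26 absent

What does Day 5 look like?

For the late, each term is the sum of the two before it: 3, 5, 8, 13 → 21.
Excused: 31, 42, 53, 64 → 75 (+11 each step).
Absent: 7, 12, 21, 26 → 35 (alternating steps +5, +9, +5, +9, …).
Putting it together: 21 late, 75 excused, 35 absent.

21 late, 75 excused, 35 absent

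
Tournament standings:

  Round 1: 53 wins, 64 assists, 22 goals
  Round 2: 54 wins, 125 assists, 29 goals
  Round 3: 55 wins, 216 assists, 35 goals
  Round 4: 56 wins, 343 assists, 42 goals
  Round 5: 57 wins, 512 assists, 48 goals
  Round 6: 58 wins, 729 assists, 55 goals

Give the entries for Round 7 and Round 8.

Wins — +1 each step: 53, 54, 55, 56, 57, 58 → 59 → 60.
Assists: 64, 125, 216, 343, 512, 729 → 1000 → 1331 (perfect cubes: 4³, 5³, 6³, …).
Goals: alternating steps +7, +6, +7, +6, …, so 22, 29, 35, 42, 48, 55 → 61 → 68.
So the next two lines are 59 wins, 1000 assists, 61 goals and 60 wins, 1331 assists, 68 goals.

59 wins, 1000 assists, 61 goals; 60 wins, 1331 assists, 68 goals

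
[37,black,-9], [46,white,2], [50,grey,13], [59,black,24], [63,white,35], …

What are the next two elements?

First entry goes 37, 46, 50, 59, 63 → 72 → 76 (alternating steps +9, +4, +9, +4, …).
Shade goes black, white, grey, black, white → grey → black (repeats black → white → grey).
For the third entry, +11 each step: -9, 2, 13, 24, 35 → 46 → 57.
Putting the parts together: [72,grey,46] and then [76,black,57].

[72,grey,46], [76,black,57]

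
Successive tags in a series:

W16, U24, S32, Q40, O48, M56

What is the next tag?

K64

For the letter, letters move back 2 places in the alphabet: W, U, S, Q, O, M → K.
Second component: +8 each step; 16, 24, 32, 40, 48, 56 → 64.
So the next tag is K64.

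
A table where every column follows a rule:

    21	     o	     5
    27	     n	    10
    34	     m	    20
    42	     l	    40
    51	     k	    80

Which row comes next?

First component — differences are 6, 7, 8, … (increasing by 1 each time): 21, 27, 34, 42, 51 → 61.
Letter — letters move back 1 place in the alphabet: o, n, m, l, k → j.
Third component — ×2 each step: 5, 10, 20, 40, 80 → 160.
Putting it together: 61  j  160.

61  j  160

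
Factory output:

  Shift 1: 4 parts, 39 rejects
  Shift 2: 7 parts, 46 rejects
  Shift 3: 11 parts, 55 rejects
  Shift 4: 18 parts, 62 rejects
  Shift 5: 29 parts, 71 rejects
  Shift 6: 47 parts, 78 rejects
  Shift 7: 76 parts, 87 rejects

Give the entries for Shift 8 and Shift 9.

Parts goes 4, 7, 11, 18, 29, 47, 76 → 123 → 199 (each term is the sum of the two before it).
For the rejects, alternating steps +7, +9, +7, +9, …: 39, 46, 55, 62, 71, 78, 87 → 94 → 103.
So the next two rows are 123 parts, 94 rejects and 199 parts, 103 rejects.

123 parts, 94 rejects; 199 parts, 103 rejects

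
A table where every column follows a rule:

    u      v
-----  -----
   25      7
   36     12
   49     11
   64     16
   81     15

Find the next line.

Column u: 25, 36, 49, 64, 81 → 100 (perfect squares: 5², 6², 7², …).
Column v goes 7, 12, 11, 16, 15 → 20 (alternating steps +5, −1, +5, −1, …).
So the next line is 100  20.

100  20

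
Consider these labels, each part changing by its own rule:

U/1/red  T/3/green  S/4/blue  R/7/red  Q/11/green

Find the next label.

P/18/blue

Letter — letters move back 1 place in the alphabet: U, T, S, R, Q → P.
Second component — each term is the sum of the two before it: 1, 3, 4, 7, 11 → 18.
Colour goes red, green, blue, red, green → blue (repeats red → green → blue).
Putting it together: P/18/blue.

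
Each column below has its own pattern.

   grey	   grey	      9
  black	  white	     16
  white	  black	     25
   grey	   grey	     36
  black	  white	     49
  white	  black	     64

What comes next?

grey  grey  81

First shade: repeats grey → black → white, so grey, black, white, grey, black, white → grey.
Second shade: repeats grey → white → black, so grey, white, black, grey, white, black → grey.
Third component: perfect squares: 3², 4², 5², …; 9, 16, 25, 36, 49, 64 → 81.
So the next row is grey  grey  81.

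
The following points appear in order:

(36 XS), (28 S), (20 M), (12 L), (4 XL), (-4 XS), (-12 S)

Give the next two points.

(-20 M), (-28 L)

First slot — −8 each step: 36, 28, 20, 12, 4, -4, -12 → -20 → -28.
Size: repeats XS → S → M → L → XL, so XS, S, M, L, XL, XS, S → M → L.
Putting the parts together: (-20 M) and then (-28 L).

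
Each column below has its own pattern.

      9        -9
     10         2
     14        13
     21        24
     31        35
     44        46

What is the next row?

60  57

First component: differences are 1, 4, 7, … (increasing by 3 each time), so 9, 10, 14, 21, 31, 44 → 60.
Second component goes -9, 2, 13, 24, 35, 46 → 57 (+11 each step).
Putting it together: 60  57.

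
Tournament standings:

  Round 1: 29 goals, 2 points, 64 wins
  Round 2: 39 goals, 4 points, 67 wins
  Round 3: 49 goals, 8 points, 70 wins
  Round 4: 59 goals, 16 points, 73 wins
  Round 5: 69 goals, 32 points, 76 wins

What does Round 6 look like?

79 goals, 64 points, 79 wins

Goals — +10 each step: 29, 39, 49, 59, 69 → 79.
Points — ×2 each step: 2, 4, 8, 16, 32 → 64.
Wins goes 64, 67, 70, 73, 76 → 79 (+3 each step).
So the next line is 79 goals, 64 points, 79 wins.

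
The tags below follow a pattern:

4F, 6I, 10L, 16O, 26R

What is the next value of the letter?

U

First component: 4, 6, 10, 16, 26 → 42 (each term is the sum of the two before it).
Letter goes F, I, L, O, R → U (letters move forward 3 places in the alphabet).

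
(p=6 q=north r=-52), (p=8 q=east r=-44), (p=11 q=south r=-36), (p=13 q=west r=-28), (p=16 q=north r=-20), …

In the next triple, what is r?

-12

R: +8 each step; -52, -44, -36, -28, -20 → -12.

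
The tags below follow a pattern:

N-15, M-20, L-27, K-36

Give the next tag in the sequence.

Letter goes N, M, L, K → J (letters move back 1 place in the alphabet).
Second component: differences are 5, 7, 9, … (increasing by 2 each time), so 15, 20, 27, 36 → 47.
Putting it together: J-47.

J-47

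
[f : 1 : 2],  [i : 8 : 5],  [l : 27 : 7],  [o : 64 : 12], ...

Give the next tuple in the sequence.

[r : 125 : 19]

Letter: letters move forward 3 places in the alphabet, so f, i, l, o → r.
Second entry: 1, 8, 27, 64 → 125 (perfect cubes: 1³, 2³, 3³, …).
Third entry: each term is the sum of the two before it, so 2, 5, 7, 12 → 19.
Putting it together: [r : 125 : 19].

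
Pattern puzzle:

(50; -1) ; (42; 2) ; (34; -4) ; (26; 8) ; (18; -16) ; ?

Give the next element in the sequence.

(10; 32)

For the first part, −8 each step: 50, 42, 34, 26, 18 → 10.
Second part: ×(-2) each step, so -1, 2, -4, 8, -16 → 32.
Combining the parts gives (10; 32).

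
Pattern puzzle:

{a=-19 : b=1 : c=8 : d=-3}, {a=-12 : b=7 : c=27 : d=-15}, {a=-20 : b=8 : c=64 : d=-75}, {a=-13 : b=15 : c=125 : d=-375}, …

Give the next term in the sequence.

{a=-21 : b=23 : c=216 : d=-1875}

A: alternating steps +7, −8, +7, −8, …; -19, -12, -20, -13 → -21.
B: each term is the sum of the two before it; 1, 7, 8, 15 → 23.
C goes 8, 27, 64, 125 → 216 (perfect cubes: 2³, 3³, 4³, …).
D: ×5 each step; -3, -15, -75, -375 → -1875.
Combining the parts gives {a=-21 : b=23 : c=216 : d=-1875}.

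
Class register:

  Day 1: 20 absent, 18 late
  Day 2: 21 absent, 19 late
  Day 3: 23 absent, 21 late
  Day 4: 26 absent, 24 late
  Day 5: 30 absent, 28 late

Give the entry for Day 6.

35 absent, 33 late

Absent goes 20, 21, 23, 26, 30 → 35 (differences are 1, 2, 3, … (increasing by 1 each time)).
For the late, always 2 less than the absent: 18, 19, 21, 24, 28 → 33.
So the next line is 35 absent, 33 late.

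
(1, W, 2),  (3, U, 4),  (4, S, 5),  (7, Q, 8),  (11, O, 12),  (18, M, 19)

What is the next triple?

First slot: 1, 3, 4, 7, 11, 18 → 29 (each term is the sum of the two before it).
Letter: letters move back 2 places in the alphabet, so W, U, S, Q, O, M → K.
Third slot: always 1 more than the first slot, so 2, 4, 5, 8, 12, 19 → 30.
Putting it together: (29, K, 30).

(29, K, 30)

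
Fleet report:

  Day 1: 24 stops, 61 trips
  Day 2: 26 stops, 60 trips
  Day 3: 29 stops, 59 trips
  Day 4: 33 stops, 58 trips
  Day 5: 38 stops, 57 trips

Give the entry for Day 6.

44 stops, 56 trips

Stops: differences are 2, 3, 4, … (increasing by 1 each time), so 24, 26, 29, 33, 38 → 44.
For the trips, −1 each step: 61, 60, 59, 58, 57 → 56.
Combining the parts gives 44 stops, 56 trips.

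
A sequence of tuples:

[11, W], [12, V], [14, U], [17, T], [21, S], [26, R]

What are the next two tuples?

For the first component, differences are 1, 2, 3, … (increasing by 1 each time): 11, 12, 14, 17, 21, 26 → 32 → 39.
Letter: W, V, U, T, S, R → Q → P (letters move back 1 place in the alphabet).
Putting the parts together: [32, Q] and then [39, P].

[32, Q], [39, P]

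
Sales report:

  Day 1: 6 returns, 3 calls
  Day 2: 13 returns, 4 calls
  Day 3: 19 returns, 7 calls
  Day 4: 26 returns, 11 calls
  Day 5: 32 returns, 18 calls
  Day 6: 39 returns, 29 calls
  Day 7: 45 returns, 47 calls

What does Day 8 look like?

52 returns, 76 calls

Returns: alternating steps +7, +6, +7, +6, …; 6, 13, 19, 26, 32, 39, 45 → 52.
Calls goes 3, 4, 7, 11, 18, 29, 47 → 76 (each term is the sum of the two before it).
Putting it together: 52 returns, 76 calls.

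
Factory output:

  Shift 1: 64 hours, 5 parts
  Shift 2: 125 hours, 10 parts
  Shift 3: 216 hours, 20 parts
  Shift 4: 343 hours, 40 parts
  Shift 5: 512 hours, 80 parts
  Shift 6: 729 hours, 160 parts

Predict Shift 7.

1000 hours, 320 parts

Hours: perfect cubes: 4³, 5³, 6³, …; 64, 125, 216, 343, 512, 729 → 1000.
Parts: ×2 each step, so 5, 10, 20, 40, 80, 160 → 320.
So the next row is 1000 hours, 320 parts.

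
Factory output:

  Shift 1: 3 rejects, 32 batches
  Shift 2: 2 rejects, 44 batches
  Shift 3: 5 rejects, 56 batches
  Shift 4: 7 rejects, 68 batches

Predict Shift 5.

12 rejects, 80 batches

For the rejects, each term is the sum of the two before it: 3, 2, 5, 7 → 12.
Batches: +12 each step; 32, 44, 56, 68 → 80.
Combining the parts gives 12 rejects, 80 batches.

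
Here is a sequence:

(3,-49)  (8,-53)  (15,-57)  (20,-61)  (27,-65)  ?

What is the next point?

(32,-69)

First slot — alternating steps +5, +7, +5, +7, …: 3, 8, 15, 20, 27 → 32.
Second slot: -49, -53, -57, -61, -65 → -69 (−4 each step).
Putting it together: (32,-69).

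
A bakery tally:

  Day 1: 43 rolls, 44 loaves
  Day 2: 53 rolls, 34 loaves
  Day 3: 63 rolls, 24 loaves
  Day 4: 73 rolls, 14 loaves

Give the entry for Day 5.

Rolls: +10 each step; 43, 53, 63, 73 → 83.
Loaves goes 44, 34, 24, 14 → 4 (−10 each step).
So the next record is 83 rolls, 4 loaves.

83 rolls, 4 loaves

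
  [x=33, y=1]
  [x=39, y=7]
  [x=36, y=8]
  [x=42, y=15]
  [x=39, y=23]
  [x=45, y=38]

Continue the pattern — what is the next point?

X — alternating steps +6, −3, +6, −3, …: 33, 39, 36, 42, 39, 45 → 42.
Y: each term is the sum of the two before it; 1, 7, 8, 15, 23, 38 → 61.
Combining the parts gives [x=42, y=61].

[x=42, y=61]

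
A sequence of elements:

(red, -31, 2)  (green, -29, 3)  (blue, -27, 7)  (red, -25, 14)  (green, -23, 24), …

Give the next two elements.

Colour: repeats red → green → blue, so red, green, blue, red, green → blue → red.
For the second part, +2 each step: -31, -29, -27, -25, -23 → -21 → -19.
Third part: differences are 1, 4, 7, … (increasing by 3 each time); 2, 3, 7, 14, 24 → 37 → 53.
So the next two elements are (blue, -21, 37) and (red, -19, 53).

(blue, -21, 37), (red, -19, 53)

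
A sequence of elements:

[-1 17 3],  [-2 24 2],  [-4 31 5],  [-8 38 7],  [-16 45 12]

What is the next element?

First value: ×2 each step, so -1, -2, -4, -8, -16 → -32.
Second value goes 17, 24, 31, 38, 45 → 52 (+7 each step).
Third value goes 3, 2, 5, 7, 12 → 19 (each term is the sum of the two before it).
So the next element is [-32 52 19].

[-32 52 19]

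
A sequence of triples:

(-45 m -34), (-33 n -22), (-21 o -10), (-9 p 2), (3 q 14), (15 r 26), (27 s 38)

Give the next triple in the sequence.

(39 t 50)

First part goes -45, -33, -21, -9, 3, 15, 27 → 39 (+12 each step).
Letter — letters move forward 1 place in the alphabet: m, n, o, p, q, r, s → t.
For the third part, always 11 more than the first part: -34, -22, -10, 2, 14, 26, 38 → 50.
Combining the parts gives (39 t 50).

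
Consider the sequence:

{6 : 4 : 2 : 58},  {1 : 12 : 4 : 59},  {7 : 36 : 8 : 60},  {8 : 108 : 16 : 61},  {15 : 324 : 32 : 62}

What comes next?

First part: each term is the sum of the two before it, so 6, 1, 7, 8, 15 → 23.
Second part: 4, 12, 36, 108, 324 → 972 (×3 each step).
Third part goes 2, 4, 8, 16, 32 → 64 (×2 each step).
Fourth part: +1 each step; 58, 59, 60, 61, 62 → 63.
So the next 4-tuple is {23 : 972 : 64 : 63}.

{23 : 972 : 64 : 63}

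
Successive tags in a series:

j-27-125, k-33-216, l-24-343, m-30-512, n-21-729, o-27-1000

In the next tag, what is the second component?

18

Second component: alternating steps +6, −9, +6, −9, …; 27, 33, 24, 30, 21, 27 → 18.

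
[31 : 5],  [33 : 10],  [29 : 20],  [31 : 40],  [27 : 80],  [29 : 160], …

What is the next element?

First component goes 31, 33, 29, 31, 27, 29 → 25 (alternating steps +2, −4, +2, −4, …).
For the second component, ×2 each step: 5, 10, 20, 40, 80, 160 → 320.
Putting it together: [25 : 320].

[25 : 320]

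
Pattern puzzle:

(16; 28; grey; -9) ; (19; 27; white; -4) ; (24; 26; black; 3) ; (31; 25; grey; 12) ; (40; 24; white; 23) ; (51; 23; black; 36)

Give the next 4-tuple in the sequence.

(64; 22; grey; 51)

First value: 16, 19, 24, 31, 40, 51 → 64 (differences are 3, 5, 7, … (increasing by 2 each time)).
Second value goes 28, 27, 26, 25, 24, 23 → 22 (−1 each step).
For the shade, repeats grey → white → black: grey, white, black, grey, white, black → grey.
Fourth value: -9, -4, 3, 12, 23, 36 → 51 (differences are 5, 7, 9, … (increasing by 2 each time)).
So the next 4-tuple is (64; 22; grey; 51).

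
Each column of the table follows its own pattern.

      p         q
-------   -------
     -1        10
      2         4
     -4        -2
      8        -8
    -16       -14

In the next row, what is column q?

Column q goes 10, 4, -2, -8, -14 → -20 (−6 each step).

-20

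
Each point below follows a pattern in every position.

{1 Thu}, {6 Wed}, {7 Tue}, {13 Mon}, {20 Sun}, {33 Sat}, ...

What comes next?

{53 Fri}

First entry: each term is the sum of the two before it; 1, 6, 7, 13, 20, 33 → 53.
Day — runs backward through the weekdays Mon→Sun: Thu, Wed, Tue, Mon, Sun, Sat → Fri.
Putting it together: {53 Fri}.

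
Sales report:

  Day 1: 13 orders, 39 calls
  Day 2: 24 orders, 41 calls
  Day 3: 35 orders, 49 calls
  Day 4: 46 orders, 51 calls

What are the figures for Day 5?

57 orders, 59 calls

Orders: +11 each step, so 13, 24, 35, 46 → 57.
Calls: alternating steps +2, +8, +2, +8, …, so 39, 41, 49, 51 → 59.
So the next record is 57 orders, 59 calls.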